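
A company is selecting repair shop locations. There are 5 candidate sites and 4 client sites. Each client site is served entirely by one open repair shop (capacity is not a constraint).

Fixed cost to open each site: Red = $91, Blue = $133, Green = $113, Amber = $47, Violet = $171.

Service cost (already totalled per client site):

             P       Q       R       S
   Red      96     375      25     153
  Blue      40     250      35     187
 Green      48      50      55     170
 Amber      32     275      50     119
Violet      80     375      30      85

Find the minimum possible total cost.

Minimum total cost: 411

For any fixed open set, each client site goes to its cheapest open site; total = fixed + service.
{Green, Amber}: P→Amber 32, Q→Green 50, R→Amber 50, S→Amber 119. Service 251; fixed 160; total 411.
{Green}: service 323 + fixed 113 = 436
{Red, Green, Amber}: service 226 + fixed 251 = 477
{Red, Blue, Green, Amber, Violet}: service 192 + fixed 555 = 747
No other subset beats 411.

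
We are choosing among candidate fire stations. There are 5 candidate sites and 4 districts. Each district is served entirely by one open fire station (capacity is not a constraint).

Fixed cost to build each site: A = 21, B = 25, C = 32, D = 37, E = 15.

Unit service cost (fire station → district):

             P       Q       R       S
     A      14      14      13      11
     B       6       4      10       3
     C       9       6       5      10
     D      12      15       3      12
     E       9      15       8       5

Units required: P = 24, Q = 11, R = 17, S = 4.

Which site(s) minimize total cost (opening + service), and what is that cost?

For any fixed open set, each district goes to its cheapest open site; total = fixed + service.
{B, D}: P→B 6·24=144, Q→B 4·11=44, R→D 3·17=51, S→B 3·4=12. Service 251; fixed 62; total 313.
{B, D, E}: service 251 + fixed 77 = 328
{A, B, D}: P→B 6·24=144, Q→B 4·11=44, R→D 3·17=51, S→B 3·4=12. Service 251; fixed 83; total 334.
{A, B, C, D, E}: P→B 6·24=144, Q→B 4·11=44, R→D 3·17=51, S→B 3·4=12. Service 251; fixed 130; total 381.
No other subset beats 313.

Open B and D; minimum total cost 313.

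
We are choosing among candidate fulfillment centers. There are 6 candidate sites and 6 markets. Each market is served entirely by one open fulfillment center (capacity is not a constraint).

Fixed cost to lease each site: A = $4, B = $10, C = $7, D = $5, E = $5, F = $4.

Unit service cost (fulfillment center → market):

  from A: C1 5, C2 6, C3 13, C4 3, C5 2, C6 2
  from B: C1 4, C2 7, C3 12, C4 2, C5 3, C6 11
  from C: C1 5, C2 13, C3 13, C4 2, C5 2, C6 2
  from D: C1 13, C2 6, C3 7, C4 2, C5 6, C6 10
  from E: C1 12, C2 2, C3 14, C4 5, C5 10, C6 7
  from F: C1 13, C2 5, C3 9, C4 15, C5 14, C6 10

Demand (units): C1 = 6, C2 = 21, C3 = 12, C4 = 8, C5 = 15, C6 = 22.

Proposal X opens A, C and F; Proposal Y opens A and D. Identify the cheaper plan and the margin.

Proposal X: {A, C, F}: C1→A 5·6=30, C2→F 5·21=105, C3→F 9·12=108, C4→C 2·8=16, C5→A 2·15=30, C6→A 2·22=44. Service 333; fixed 15; total 348.
Proposal Y: {A, D}: C1→A 5·6=30, C2→A 6·21=126, C3→D 7·12=84, C4→D 2·8=16, C5→A 2·15=30, C6→A 2·22=44. Service 330; fixed 9; total 339.
Difference: |348 − 339| = 9.

Proposal Y is cheaper by 9.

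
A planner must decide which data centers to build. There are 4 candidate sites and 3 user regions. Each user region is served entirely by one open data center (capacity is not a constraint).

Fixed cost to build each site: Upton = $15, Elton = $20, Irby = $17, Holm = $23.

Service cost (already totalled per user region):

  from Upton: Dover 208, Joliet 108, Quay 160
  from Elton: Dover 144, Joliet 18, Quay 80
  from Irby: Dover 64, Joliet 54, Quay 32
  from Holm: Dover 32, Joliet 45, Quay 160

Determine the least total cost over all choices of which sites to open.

For any fixed open set, each user region goes to its cheapest open site; total = fixed + service.
{Elton, Irby, Holm}: Dover→Holm 32, Joliet→Elton 18, Quay→Irby 32. Service 82; fixed 60; total 142.
{Irby, Holm}: service 109 + fixed 40 = 149
{Elton, Irby}: service 114 + fixed 37 = 151
{Upton, Elton, Irby, Holm}: service 82 + fixed 75 = 157
(All 15 nonempty subsets were checked; Elton, Irby and Holm is lowest.)

Minimum total cost: 142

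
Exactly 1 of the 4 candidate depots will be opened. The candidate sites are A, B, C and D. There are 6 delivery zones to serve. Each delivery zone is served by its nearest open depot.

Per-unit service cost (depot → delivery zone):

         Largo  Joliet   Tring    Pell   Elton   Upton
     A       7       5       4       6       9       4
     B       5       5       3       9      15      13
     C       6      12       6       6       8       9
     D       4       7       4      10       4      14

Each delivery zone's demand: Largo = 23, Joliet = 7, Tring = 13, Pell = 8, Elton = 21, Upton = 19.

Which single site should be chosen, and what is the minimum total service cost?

Choose A only; total service cost 561.

With exactly 1 open, each delivery zone uses its cheapest among the chosen.
{A}: Largo→A 7·23=161, Joliet→A 5·7=35, Tring→A 4·13=52, Pell→A 6·8=48, Elton→A 9·21=189, Upton→A 4·19=76. Service cost 561.
{D}: service cost 623
{C}: service cost 687
Among all 4 size-1 choices, {A} is lowest.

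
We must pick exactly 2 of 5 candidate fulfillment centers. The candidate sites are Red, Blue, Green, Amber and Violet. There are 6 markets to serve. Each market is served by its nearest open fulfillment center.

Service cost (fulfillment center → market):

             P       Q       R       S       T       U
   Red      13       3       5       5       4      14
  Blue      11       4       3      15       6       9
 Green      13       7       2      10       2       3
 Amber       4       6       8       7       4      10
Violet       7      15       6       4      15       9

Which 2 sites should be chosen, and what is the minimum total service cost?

Choose Green and Amber; total service cost 24.

With exactly 2 open, each market uses its cheapest among the chosen.
{Green, Amber}: P→Amber 4, Q→Amber 6, R→Green 2, S→Amber 7, T→Green 2, U→Green 3. Service cost 24.
{Green, Violet}: service cost 25
{Red, Green}: service cost 28
Among all 10 size-2 choices, {Green, Amber} is lowest.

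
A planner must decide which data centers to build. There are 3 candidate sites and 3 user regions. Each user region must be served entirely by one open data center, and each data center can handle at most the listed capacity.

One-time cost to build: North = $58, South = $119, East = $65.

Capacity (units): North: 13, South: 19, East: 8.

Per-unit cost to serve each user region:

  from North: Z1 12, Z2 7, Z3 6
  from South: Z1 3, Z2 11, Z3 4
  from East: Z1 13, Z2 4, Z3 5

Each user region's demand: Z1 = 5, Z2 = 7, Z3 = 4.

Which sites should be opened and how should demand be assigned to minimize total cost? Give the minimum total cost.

Open {South}: Z1→South 3·5=15, Z2→South 11·7=77, Z3→South 4·4=16.
Loads: South carries 16/19. Service 108; fixed 119; total 227.
Next best feasible plan costs 235.

Minimum total cost: 227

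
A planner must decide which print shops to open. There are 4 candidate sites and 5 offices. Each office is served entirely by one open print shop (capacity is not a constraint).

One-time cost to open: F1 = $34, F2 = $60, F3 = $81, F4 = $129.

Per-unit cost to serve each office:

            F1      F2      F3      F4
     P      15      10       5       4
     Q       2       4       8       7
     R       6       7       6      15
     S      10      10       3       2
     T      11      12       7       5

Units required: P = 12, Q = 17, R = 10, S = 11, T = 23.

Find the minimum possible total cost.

For any fixed open set, each office goes to its cheapest open site; total = fixed + service.
{F1, F4}: P→F4 4·12=48, Q→F1 2·17=34, R→F1 6·10=60, S→F4 2·11=22, T→F4 5·23=115. Service 279; fixed 163; total 442.
{F1, F3}: service 348 + fixed 115 = 463
{F1, F2, F4}: service 279 + fixed 223 = 502
{F1, F2, F3, F4}: service 279 + fixed 304 = 583
No other subset beats 442.

Minimum total cost: 442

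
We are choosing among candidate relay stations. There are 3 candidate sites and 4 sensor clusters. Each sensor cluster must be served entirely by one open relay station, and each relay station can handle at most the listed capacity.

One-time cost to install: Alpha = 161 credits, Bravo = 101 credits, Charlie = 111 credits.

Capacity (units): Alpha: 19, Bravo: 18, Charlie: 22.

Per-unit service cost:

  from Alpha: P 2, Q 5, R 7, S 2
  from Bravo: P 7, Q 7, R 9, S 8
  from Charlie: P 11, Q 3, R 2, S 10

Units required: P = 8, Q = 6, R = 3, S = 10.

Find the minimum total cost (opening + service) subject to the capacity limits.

Open {Alpha, Charlie}: P→Alpha 2·8=16, Q→Charlie 3·6=18, R→Charlie 2·3=6, S→Alpha 2·10=20.
Loads: Alpha carries 18/19, Charlie carries 9/22. Service 60; fixed 272; total 332.
Next best feasible plan costs 367.

Minimum total cost: 332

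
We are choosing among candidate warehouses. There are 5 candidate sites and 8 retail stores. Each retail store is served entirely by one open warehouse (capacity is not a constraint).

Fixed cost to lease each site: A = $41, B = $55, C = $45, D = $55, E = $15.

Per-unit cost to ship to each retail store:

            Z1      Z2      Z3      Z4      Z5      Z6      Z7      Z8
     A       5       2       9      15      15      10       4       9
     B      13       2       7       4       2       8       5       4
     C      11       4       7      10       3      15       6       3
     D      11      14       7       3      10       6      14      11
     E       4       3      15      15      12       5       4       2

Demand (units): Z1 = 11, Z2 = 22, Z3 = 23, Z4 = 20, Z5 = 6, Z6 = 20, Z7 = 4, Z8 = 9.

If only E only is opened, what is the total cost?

Each retail store is assigned to its cheapest site among the open ones.
{E}: Z1→E 4·11=44, Z2→E 3·22=66, Z3→E 15·23=345, Z4→E 15·20=300, Z5→E 12·6=72, Z6→E 5·20=100, Z7→E 4·4=16, Z8→E 2·9=18. Service 961; fixed 15; total 976.

Total cost: 976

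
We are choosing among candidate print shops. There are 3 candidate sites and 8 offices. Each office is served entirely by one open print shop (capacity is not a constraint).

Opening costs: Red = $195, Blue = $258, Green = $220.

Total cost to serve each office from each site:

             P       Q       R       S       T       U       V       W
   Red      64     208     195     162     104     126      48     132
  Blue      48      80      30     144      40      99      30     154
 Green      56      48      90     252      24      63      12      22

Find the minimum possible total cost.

Minimum total cost: 787

For any fixed open set, each office goes to its cheapest open site; total = fixed + service.
{Green}: P→Green 56, Q→Green 48, R→Green 90, S→Green 252, T→Green 24, U→Green 63, V→Green 12, W→Green 22. Service 567; fixed 220; total 787.
{Blue, Green}: service 391 + fixed 478 = 869
{Blue}: service 625 + fixed 258 = 883
{Red, Blue, Green}: service 391 + fixed 673 = 1064
No other subset beats 787.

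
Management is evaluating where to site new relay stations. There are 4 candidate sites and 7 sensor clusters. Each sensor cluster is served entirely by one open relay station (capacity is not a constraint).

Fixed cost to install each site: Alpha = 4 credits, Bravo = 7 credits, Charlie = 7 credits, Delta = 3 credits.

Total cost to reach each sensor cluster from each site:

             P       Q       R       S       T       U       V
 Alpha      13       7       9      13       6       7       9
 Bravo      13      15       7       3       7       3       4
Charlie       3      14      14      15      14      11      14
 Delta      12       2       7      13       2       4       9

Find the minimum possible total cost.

Minimum total cost: 41

For any fixed open set, each sensor cluster goes to its cheapest open site; total = fixed + service.
{Bravo, Charlie, Delta}: P→Charlie 3, Q→Delta 2, R→Bravo 7, S→Bravo 3, T→Delta 2, U→Bravo 3, V→Bravo 4. Service 24; fixed 17; total 41.
{Bravo, Delta}: P→Delta 12, Q→Delta 2, R→Bravo 7, S→Bravo 3, T→Delta 2, U→Bravo 3, V→Bravo 4. Service 33; fixed 10; total 43.
{Alpha, Bravo, Charlie, Delta}: P→Charlie 3, Q→Delta 2, R→Bravo 7, S→Bravo 3, T→Delta 2, U→Bravo 3, V→Bravo 4. Service 24; fixed 21; total 45.
{Delta}: P→Delta 12, Q→Delta 2, R→Delta 7, S→Delta 13, T→Delta 2, U→Delta 4, V→Delta 9. Service 49; fixed 3; total 52.
No other subset beats 41.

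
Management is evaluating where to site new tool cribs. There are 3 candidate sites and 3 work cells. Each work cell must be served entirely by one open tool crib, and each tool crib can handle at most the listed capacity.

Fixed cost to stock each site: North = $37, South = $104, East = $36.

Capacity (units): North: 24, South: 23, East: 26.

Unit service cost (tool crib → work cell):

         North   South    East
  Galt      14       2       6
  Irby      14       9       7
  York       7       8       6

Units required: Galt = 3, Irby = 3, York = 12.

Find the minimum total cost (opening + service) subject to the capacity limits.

Open {East}: Galt→East 6·3=18, Irby→East 7·3=21, York→East 6·12=72.
Loads: East carries 18/26. Service 111; fixed 36; total 147.
Next best feasible plan costs 184.

Minimum total cost: 147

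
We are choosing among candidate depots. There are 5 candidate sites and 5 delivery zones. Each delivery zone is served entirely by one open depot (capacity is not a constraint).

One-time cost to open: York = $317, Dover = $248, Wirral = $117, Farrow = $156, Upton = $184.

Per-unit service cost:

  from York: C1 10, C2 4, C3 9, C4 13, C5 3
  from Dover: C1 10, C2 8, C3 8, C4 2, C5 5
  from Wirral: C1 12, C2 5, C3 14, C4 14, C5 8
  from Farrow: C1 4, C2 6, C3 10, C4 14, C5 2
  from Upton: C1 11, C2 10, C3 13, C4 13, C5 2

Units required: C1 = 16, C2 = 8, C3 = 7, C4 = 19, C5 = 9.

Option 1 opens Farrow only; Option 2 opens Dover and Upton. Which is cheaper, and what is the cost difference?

Option 1: {Farrow}: C1→Farrow 4·16=64, C2→Farrow 6·8=48, C3→Farrow 10·7=70, C4→Farrow 14·19=266, C5→Farrow 2·9=18. Service 466; fixed 156; total 622.
Option 2: {Dover, Upton}: C1→Dover 10·16=160, C2→Dover 8·8=64, C3→Dover 8·7=56, C4→Dover 2·19=38, C5→Upton 2·9=18. Service 336; fixed 432; total 768.
Difference: |622 − 768| = 146.

Option 1 is cheaper by 146.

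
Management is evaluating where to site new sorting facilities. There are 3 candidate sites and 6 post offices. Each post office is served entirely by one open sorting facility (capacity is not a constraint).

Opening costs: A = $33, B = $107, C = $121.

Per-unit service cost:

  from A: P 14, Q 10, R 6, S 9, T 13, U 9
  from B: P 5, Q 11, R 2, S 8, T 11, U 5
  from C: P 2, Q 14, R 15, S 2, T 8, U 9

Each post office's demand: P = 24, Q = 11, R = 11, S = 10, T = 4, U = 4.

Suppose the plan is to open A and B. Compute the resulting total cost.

Total cost: 536

Each post office is assigned to its cheapest site among the open ones.
{A, B}: P→B 5·24=120, Q→A 10·11=110, R→B 2·11=22, S→B 8·10=80, T→B 11·4=44, U→B 5·4=20. Service 396; fixed 140; total 536.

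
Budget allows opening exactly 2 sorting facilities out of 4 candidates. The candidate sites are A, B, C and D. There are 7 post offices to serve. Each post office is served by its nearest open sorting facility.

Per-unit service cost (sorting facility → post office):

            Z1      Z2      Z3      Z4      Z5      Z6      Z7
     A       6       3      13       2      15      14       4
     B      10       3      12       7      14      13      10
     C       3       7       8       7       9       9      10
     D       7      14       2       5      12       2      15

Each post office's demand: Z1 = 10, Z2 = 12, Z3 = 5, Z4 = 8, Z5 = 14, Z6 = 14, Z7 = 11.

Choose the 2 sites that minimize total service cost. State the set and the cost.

With exactly 2 open, each post office uses its cheapest among the chosen.
{A, D}: Z1→A 6·10=60, Z2→A 3·12=36, Z3→D 2·5=10, Z4→A 2·8=16, Z5→D 12·14=168, Z6→D 2·14=28, Z7→A 4·11=44. Service cost 362.
{A, C}: service cost 418
{C, D}: service cost 428
Among all 6 size-2 choices, {A, D} is lowest.

Choose A and D; total service cost 362.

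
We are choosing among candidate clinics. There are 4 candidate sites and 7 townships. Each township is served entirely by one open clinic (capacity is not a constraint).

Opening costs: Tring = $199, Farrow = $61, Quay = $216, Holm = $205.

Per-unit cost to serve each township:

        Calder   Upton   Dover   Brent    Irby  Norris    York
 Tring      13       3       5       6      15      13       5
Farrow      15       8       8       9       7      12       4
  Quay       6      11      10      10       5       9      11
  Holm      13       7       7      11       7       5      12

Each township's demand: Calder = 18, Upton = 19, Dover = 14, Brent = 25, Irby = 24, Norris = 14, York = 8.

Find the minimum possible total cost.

Minimum total cost: 1086

For any fixed open set, each township goes to its cheapest open site; total = fixed + service.
{Tring, Quay}: Calder→Quay 6·18=108, Upton→Tring 3·19=57, Dover→Tring 5·14=70, Brent→Tring 6·25=150, Irby→Quay 5·24=120, Norris→Quay 9·14=126, York→Tring 5·8=40. Service 671; fixed 415; total 1086.
{Tring, Farrow}: Calder→Tring 13·18=234, Upton→Tring 3·19=57, Dover→Tring 5·14=70, Brent→Tring 6·25=150, Irby→Farrow 7·24=168, Norris→Farrow 12·14=168, York→Farrow 4·8=32. Service 879; fixed 260; total 1139.
{Tring, Farrow, Quay}: Calder→Quay 6·18=108, Upton→Tring 3·19=57, Dover→Tring 5·14=70, Brent→Tring 6·25=150, Irby→Quay 5·24=120, Norris→Quay 9·14=126, York→Farrow 4·8=32. Service 663; fixed 476; total 1139.
{Tring, Farrow, Quay, Holm}: service 607 + fixed 681 = 1288
No other subset beats 1086.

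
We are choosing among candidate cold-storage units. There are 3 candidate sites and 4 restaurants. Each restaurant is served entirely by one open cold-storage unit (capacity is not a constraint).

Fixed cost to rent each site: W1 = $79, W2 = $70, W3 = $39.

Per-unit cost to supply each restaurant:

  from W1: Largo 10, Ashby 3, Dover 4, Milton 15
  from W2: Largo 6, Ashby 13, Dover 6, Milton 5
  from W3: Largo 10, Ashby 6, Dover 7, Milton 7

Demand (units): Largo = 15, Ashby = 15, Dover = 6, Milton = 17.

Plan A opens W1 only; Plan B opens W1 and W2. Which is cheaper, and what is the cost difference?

Plan B is cheaper by 160.

Plan A: {W1}: Largo→W1 10·15=150, Ashby→W1 3·15=45, Dover→W1 4·6=24, Milton→W1 15·17=255. Service 474; fixed 79; total 553.
Plan B: {W1, W2}: Largo→W2 6·15=90, Ashby→W1 3·15=45, Dover→W1 4·6=24, Milton→W2 5·17=85. Service 244; fixed 149; total 393.
Difference: |553 − 393| = 160.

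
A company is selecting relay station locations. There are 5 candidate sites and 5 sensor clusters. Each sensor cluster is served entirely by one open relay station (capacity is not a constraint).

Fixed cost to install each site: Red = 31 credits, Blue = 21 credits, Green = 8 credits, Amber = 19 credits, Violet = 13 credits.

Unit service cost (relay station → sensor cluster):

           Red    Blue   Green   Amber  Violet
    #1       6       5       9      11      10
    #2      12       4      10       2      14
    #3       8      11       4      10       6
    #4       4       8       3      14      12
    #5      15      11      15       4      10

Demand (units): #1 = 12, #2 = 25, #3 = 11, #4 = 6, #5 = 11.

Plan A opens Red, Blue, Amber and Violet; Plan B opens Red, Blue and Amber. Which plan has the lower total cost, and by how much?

Plan A is cheaper by 9.

Plan A: {Red, Blue, Amber, Violet}: #1→Blue 5·12=60, #2→Amber 2·25=50, #3→Violet 6·11=66, #4→Red 4·6=24, #5→Amber 4·11=44. Service 244; fixed 84; total 328.
Plan B: {Red, Blue, Amber}: #1→Blue 5·12=60, #2→Amber 2·25=50, #3→Red 8·11=88, #4→Red 4·6=24, #5→Amber 4·11=44. Service 266; fixed 71; total 337.
Difference: |328 − 337| = 9.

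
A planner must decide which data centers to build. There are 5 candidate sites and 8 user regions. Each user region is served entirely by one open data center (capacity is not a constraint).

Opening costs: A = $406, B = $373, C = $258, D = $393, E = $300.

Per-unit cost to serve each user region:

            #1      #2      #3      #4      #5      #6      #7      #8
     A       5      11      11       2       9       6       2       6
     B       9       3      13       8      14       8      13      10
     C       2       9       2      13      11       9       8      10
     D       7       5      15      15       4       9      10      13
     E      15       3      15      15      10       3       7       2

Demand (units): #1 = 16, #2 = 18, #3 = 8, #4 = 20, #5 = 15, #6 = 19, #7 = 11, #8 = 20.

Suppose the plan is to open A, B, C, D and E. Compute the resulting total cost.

Each user region is assigned to its cheapest site among the open ones.
{A, B, C, D, E}: #1→C 2·16=32, #2→B 3·18=54, #3→C 2·8=16, #4→A 2·20=40, #5→D 4·15=60, #6→E 3·19=57, #7→A 2·11=22, #8→E 2·20=40. Service 321; fixed 1730; total 2051.

Total cost: 2051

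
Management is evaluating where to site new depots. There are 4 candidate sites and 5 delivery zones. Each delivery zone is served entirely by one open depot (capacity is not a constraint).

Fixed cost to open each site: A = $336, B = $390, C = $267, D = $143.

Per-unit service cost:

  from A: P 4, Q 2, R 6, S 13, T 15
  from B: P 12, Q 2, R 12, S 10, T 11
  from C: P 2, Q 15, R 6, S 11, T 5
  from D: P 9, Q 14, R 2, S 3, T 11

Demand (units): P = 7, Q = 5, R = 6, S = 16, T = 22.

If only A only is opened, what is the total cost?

Each delivery zone is assigned to its cheapest site among the open ones.
{A}: P→A 4·7=28, Q→A 2·5=10, R→A 6·6=36, S→A 13·16=208, T→A 15·22=330. Service 612; fixed 336; total 948.

Total cost: 948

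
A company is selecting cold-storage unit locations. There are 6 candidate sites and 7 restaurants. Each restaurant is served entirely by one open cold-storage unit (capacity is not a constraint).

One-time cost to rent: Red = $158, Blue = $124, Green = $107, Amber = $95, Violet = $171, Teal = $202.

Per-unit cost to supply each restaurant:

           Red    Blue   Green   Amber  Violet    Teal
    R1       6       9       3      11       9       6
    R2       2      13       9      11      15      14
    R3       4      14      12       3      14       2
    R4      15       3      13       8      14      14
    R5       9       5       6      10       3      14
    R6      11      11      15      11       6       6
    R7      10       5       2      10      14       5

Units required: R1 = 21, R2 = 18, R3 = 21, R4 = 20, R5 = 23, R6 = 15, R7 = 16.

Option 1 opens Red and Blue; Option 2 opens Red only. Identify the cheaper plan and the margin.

Option 1 is cheaper by 288.

Option 1: {Red, Blue}: R1→Red 6·21=126, R2→Red 2·18=36, R3→Red 4·21=84, R4→Blue 3·20=60, R5→Blue 5·23=115, R6→Red 11·15=165, R7→Blue 5·16=80. Service 666; fixed 282; total 948.
Option 2: {Red}: R1→Red 6·21=126, R2→Red 2·18=36, R3→Red 4·21=84, R4→Red 15·20=300, R5→Red 9·23=207, R6→Red 11·15=165, R7→Red 10·16=160. Service 1078; fixed 158; total 1236.
Difference: |948 − 1236| = 288.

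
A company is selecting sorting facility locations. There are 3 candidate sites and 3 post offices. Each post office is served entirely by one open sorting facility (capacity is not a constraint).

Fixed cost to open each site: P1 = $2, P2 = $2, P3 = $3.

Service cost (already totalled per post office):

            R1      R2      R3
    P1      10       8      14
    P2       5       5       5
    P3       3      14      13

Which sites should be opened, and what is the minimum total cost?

For any fixed open set, each post office goes to its cheapest open site; total = fixed + service.
{P2}: R1→P2 5, R2→P2 5, R3→P2 5. Service 15; fixed 2; total 17.
{P2, P3}: service 13 + fixed 5 = 18
{P1, P2}: service 15 + fixed 4 = 19
{P1, P2, P3}: service 13 + fixed 7 = 20
No other subset beats 17.

Open P2 only; minimum total cost 17.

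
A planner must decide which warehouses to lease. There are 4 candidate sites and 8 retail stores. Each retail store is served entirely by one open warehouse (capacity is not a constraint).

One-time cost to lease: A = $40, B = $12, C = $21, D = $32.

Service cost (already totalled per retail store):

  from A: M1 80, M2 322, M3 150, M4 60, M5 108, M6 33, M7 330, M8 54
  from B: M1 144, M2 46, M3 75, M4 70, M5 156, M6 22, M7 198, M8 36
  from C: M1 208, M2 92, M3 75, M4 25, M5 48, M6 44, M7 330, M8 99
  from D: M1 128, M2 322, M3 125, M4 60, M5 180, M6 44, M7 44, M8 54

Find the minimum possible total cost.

For any fixed open set, each retail store goes to its cheapest open site; total = fixed + service.
{A, B, C, D}: M1→A 80, M2→B 46, M3→B 75, M4→C 25, M5→C 48, M6→B 22, M7→D 44, M8→B 36. Service 376; fixed 105; total 481.
{B, C, D}: M1→D 128, M2→B 46, M3→B 75, M4→C 25, M5→C 48, M6→B 22, M7→D 44, M8→B 36. Service 424; fixed 65; total 489.
{A, C, D}: service 451 + fixed 93 = 544
{B}: M1→B 144, M2→B 46, M3→B 75, M4→B 70, M5→B 156, M6→B 22, M7→B 198, M8→B 36. Service 747; fixed 12; total 759.
No other subset beats 481.

Minimum total cost: 481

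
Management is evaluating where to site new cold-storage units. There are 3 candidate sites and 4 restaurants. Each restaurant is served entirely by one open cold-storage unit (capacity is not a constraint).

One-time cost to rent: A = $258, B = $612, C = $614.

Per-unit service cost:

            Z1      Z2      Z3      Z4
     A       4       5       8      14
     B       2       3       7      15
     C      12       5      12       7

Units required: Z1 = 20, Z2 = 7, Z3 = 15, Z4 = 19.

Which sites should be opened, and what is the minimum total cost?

For any fixed open set, each restaurant goes to its cheapest open site; total = fixed + service.
{A}: Z1→A 4·20=80, Z2→A 5·7=35, Z3→A 8·15=120, Z4→A 14·19=266. Service 501; fixed 258; total 759.
{B}: service 451 + fixed 612 = 1063
{C}: service 588 + fixed 614 = 1202
{A, B, C}: service 299 + fixed 1484 = 1783
No other subset beats 759.

Open A only; minimum total cost 759.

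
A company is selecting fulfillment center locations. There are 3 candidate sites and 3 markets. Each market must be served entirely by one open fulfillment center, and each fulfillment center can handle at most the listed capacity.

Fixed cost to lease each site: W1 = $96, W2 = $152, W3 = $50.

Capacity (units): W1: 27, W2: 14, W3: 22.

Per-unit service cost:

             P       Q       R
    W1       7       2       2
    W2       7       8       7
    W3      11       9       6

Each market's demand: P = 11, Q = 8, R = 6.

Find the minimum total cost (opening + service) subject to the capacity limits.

Open {W1}: P→W1 7·11=77, Q→W1 2·8=16, R→W1 2·6=12.
Loads: W1 carries 25/27. Service 105; fixed 96; total 201.
Next best feasible plan costs 251.

Minimum total cost: 201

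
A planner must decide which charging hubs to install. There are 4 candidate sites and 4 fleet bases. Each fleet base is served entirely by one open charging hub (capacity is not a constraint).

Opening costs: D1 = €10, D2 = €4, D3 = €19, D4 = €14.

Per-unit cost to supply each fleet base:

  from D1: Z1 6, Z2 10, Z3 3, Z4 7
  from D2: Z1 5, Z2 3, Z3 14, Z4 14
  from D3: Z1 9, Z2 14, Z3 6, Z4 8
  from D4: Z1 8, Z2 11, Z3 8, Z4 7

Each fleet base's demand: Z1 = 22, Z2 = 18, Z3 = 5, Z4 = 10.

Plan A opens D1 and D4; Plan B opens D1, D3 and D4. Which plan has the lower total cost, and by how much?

Plan A is cheaper by 19.

Plan A: {D1, D4}: Z1→D1 6·22=132, Z2→D1 10·18=180, Z3→D1 3·5=15, Z4→D1 7·10=70. Service 397; fixed 24; total 421.
Plan B: {D1, D3, D4}: Z1→D1 6·22=132, Z2→D1 10·18=180, Z3→D1 3·5=15, Z4→D1 7·10=70. Service 397; fixed 43; total 440.
Difference: |421 − 440| = 19.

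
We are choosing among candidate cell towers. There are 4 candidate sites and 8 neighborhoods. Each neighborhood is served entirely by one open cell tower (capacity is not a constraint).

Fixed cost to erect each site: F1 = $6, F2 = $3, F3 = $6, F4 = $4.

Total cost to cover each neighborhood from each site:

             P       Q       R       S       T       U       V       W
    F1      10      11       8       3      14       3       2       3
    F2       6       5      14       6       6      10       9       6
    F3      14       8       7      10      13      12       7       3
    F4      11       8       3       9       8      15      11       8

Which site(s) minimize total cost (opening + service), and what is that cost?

Open F1, F2 and F4; minimum total cost 44.

For any fixed open set, each neighborhood goes to its cheapest open site; total = fixed + service.
{F1, F2, F4}: P→F2 6, Q→F2 5, R→F4 3, S→F1 3, T→F2 6, U→F1 3, V→F1 2, W→F1 3. Service 31; fixed 13; total 44.
{F1, F2}: P→F2 6, Q→F2 5, R→F1 8, S→F1 3, T→F2 6, U→F1 3, V→F1 2, W→F1 3. Service 36; fixed 9; total 45.
{F1, F2, F3}: P→F2 6, Q→F2 5, R→F3 7, S→F1 3, T→F2 6, U→F1 3, V→F1 2, W→F1 3. Service 35; fixed 15; total 50.
{F1, F2, F3, F4}: P→F2 6, Q→F2 5, R→F4 3, S→F1 3, T→F2 6, U→F1 3, V→F1 2, W→F1 3. Service 31; fixed 19; total 50.
(All 15 nonempty subsets were checked; F1, F2 and F4 is lowest.)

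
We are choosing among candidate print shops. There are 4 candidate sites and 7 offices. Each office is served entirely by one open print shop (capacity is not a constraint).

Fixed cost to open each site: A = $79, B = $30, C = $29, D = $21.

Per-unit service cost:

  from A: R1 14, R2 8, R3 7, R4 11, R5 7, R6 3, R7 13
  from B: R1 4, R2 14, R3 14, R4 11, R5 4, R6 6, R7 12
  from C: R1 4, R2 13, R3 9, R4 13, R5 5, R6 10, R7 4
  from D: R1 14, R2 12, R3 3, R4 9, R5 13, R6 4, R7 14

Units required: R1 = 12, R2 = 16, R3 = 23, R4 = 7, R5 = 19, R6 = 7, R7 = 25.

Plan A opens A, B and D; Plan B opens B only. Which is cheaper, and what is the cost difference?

Plan A: {A, B, D}: R1→B 4·12=48, R2→A 8·16=128, R3→D 3·23=69, R4→D 9·7=63, R5→B 4·19=76, R6→A 3·7=21, R7→B 12·25=300. Service 705; fixed 130; total 835.
Plan B: {B}: R1→B 4·12=48, R2→B 14·16=224, R3→B 14·23=322, R4→B 11·7=77, R5→B 4·19=76, R6→B 6·7=42, R7→B 12·25=300. Service 1089; fixed 30; total 1119.
Difference: |835 − 1119| = 284.

Plan A is cheaper by 284.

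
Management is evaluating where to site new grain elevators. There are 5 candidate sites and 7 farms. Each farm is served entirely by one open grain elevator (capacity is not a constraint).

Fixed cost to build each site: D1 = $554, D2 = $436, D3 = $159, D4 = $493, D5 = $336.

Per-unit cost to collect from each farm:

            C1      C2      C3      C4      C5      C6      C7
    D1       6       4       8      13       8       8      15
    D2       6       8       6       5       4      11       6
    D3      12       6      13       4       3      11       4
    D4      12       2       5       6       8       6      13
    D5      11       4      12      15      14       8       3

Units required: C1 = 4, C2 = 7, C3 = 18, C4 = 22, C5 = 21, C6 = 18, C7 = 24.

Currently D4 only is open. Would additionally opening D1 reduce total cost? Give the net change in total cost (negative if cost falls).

No — net change +530 (cost rises by 530).

Current service cost with {D4}: 872.
Adding D1: each farm re-picks its cheapest; new service cost 848, saving 24.
Extra fixed cost: 554. Net change = 554 − 24 = 530.
(Totals: 1365 → 1895.)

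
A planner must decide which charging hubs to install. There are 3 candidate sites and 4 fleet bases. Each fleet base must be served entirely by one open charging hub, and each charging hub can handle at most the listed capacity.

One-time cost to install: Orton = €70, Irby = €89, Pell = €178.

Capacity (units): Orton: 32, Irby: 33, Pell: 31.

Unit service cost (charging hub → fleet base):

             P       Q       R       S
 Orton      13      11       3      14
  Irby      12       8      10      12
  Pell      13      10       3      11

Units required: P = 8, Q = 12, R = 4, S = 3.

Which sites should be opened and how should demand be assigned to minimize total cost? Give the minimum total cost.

Minimum total cost: 357

Open {Irby}: P→Irby 12·8=96, Q→Irby 8·12=96, R→Irby 10·4=40, S→Irby 12·3=36.
Loads: Irby carries 27/33. Service 268; fixed 89; total 357.
Next best feasible plan costs 360.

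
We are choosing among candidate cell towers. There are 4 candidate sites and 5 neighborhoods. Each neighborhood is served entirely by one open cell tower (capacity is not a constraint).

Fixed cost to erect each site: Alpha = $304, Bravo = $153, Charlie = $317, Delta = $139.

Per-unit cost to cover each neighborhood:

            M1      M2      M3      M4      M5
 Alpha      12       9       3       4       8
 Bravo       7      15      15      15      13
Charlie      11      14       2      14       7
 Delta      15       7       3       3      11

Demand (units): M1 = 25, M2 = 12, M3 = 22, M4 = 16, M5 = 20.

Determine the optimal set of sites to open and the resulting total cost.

Open Bravo and Delta; minimum total cost 885.

For any fixed open set, each neighborhood goes to its cheapest open site; total = fixed + service.
{Bravo, Delta}: M1→Bravo 7·25=175, M2→Delta 7·12=84, M3→Delta 3·22=66, M4→Delta 3·16=48, M5→Delta 11·20=220. Service 593; fixed 292; total 885.
{Delta}: service 793 + fixed 139 = 932
{Alpha}: service 698 + fixed 304 = 1002
{Alpha, Bravo, Charlie, Delta}: service 491 + fixed 913 = 1404
(All 15 nonempty subsets were checked; Bravo and Delta is lowest.)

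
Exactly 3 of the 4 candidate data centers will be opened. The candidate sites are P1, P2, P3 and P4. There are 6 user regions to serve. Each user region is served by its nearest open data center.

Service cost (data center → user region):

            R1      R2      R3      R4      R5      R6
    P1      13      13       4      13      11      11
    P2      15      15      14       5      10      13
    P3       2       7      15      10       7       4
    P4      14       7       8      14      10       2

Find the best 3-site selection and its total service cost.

Choose P1, P2 and P3; total service cost 29.

With exactly 3 open, each user region uses its cheapest among the chosen.
{P1, P2, P3}: R1→P3 2, R2→P3 7, R3→P1 4, R4→P2 5, R5→P3 7, R6→P3 4. Service cost 29.
{P2, P3, P4}: service cost 31
{P1, P3, P4}: service cost 32
Among all 4 size-3 choices, {P1, P2, P3} is lowest.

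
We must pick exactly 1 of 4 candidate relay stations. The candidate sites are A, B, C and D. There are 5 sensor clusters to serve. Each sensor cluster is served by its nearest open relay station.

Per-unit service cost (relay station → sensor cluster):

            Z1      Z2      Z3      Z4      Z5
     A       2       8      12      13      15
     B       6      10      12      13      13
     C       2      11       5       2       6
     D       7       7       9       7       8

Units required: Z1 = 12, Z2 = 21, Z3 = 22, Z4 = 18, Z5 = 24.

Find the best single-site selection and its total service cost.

With exactly 1 open, each sensor cluster uses its cheapest among the chosen.
{C}: Z1→C 2·12=24, Z2→C 11·21=231, Z3→C 5·22=110, Z4→C 2·18=36, Z5→C 6·24=144. Service cost 545.
{D}: service cost 747
{A}: service cost 1050
Among all 4 size-1 choices, {C} is lowest.

Choose C only; total service cost 545.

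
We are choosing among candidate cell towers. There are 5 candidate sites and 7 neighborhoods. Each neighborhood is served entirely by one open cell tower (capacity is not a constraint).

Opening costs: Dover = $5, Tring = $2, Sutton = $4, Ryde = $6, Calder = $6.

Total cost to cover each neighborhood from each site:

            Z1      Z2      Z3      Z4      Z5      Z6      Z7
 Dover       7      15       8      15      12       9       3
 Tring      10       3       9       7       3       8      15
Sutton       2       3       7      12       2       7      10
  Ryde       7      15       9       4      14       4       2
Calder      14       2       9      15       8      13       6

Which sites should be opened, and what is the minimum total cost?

Open Sutton and Ryde; minimum total cost 34.

For any fixed open set, each neighborhood goes to its cheapest open site; total = fixed + service.
{Sutton, Ryde}: Z1→Sutton 2, Z2→Sutton 3, Z3→Sutton 7, Z4→Ryde 4, Z5→Sutton 2, Z6→Ryde 4, Z7→Ryde 2. Service 24; fixed 10; total 34.
{Tring, Sutton, Ryde}: Z1→Sutton 2, Z2→Tring 3, Z3→Sutton 7, Z4→Ryde 4, Z5→Sutton 2, Z6→Ryde 4, Z7→Ryde 2. Service 24; fixed 12; total 36.
{Dover, Sutton, Ryde}: service 24 + fixed 15 = 39
{Dover, Tring, Sutton, Ryde, Calder}: service 23 + fixed 23 = 46
No other subset beats 34.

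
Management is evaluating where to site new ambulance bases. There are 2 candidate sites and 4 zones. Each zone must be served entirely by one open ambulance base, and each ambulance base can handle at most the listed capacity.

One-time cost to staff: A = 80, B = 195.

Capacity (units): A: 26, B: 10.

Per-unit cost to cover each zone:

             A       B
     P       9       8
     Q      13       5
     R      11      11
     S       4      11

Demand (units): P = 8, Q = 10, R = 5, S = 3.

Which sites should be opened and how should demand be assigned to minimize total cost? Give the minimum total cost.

Minimum total cost: 349

Open {A}: P→A 9·8=72, Q→A 13·10=130, R→A 11·5=55, S→A 4·3=12.
Loads: A carries 26/26. Service 269; fixed 80; total 349.
Next best feasible plan costs 464.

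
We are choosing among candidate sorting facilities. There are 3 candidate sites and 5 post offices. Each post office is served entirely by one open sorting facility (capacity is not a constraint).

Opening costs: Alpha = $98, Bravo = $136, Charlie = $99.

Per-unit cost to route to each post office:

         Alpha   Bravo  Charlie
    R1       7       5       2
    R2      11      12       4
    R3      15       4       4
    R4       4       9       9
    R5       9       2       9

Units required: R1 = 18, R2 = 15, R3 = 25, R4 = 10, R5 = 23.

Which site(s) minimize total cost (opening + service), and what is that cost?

For any fixed open set, each post office goes to its cheapest open site; total = fixed + service.
{Bravo, Charlie}: R1→Charlie 2·18=36, R2→Charlie 4·15=60, R3→Bravo 4·25=100, R4→Bravo 9·10=90, R5→Bravo 2·23=46. Service 332; fixed 235; total 567.
{Charlie}: service 493 + fixed 99 = 592
{Alpha, Bravo, Charlie}: service 282 + fixed 333 = 615
{Alpha}: R1→Alpha 7·18=126, R2→Alpha 11·15=165, R3→Alpha 15·25=375, R4→Alpha 4·10=40, R5→Alpha 9·23=207. Service 913; fixed 98; total 1011.
No other subset beats 567.

Open Bravo and Charlie; minimum total cost 567.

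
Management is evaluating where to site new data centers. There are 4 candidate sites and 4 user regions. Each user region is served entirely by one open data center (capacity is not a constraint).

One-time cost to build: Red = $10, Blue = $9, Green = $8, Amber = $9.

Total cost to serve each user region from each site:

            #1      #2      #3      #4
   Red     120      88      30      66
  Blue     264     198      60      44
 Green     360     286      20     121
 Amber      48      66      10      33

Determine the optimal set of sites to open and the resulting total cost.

For any fixed open set, each user region goes to its cheapest open site; total = fixed + service.
{Amber}: #1→Amber 48, #2→Amber 66, #3→Amber 10, #4→Amber 33. Service 157; fixed 9; total 166.
{Green, Amber}: #1→Amber 48, #2→Amber 66, #3→Amber 10, #4→Amber 33. Service 157; fixed 17; total 174.
{Blue, Amber}: #1→Amber 48, #2→Amber 66, #3→Amber 10, #4→Amber 33. Service 157; fixed 18; total 175.
{Red, Blue, Green, Amber}: service 157 + fixed 36 = 193
(All 15 nonempty subsets were checked; Amber only is lowest.)

Open Amber only; minimum total cost 166.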